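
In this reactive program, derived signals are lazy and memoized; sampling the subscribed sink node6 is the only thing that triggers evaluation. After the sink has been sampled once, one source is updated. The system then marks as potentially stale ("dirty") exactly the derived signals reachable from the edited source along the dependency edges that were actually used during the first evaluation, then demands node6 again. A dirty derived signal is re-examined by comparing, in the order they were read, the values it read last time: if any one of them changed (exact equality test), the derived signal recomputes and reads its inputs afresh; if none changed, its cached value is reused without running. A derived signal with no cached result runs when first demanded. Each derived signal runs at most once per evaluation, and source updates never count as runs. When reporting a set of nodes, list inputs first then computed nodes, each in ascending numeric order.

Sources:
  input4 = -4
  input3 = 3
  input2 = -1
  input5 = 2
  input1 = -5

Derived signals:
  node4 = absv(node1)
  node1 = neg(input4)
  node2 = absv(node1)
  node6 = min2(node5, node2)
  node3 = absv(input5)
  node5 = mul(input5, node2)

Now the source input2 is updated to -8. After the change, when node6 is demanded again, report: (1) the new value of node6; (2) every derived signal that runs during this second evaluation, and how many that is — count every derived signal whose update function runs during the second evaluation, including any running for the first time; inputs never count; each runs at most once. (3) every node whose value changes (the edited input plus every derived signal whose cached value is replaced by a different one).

Demanding node6 again yields 4.
0 derived signals run: none.
The nodes whose values change: input2.
Note the shortcut — nothing in the graph depends on input2 at all, so no recomputation happens.

First demand of the output computes:
  node1 = neg(-4) = 4
  node2 = absv(4) = 4
  node5 = mul(2, 4) = 8
  node6 = min2(8, 4) = 4

After the edit, cleaning proceeds:
  no node depends on input2 at all; the second demand re-runs nothing.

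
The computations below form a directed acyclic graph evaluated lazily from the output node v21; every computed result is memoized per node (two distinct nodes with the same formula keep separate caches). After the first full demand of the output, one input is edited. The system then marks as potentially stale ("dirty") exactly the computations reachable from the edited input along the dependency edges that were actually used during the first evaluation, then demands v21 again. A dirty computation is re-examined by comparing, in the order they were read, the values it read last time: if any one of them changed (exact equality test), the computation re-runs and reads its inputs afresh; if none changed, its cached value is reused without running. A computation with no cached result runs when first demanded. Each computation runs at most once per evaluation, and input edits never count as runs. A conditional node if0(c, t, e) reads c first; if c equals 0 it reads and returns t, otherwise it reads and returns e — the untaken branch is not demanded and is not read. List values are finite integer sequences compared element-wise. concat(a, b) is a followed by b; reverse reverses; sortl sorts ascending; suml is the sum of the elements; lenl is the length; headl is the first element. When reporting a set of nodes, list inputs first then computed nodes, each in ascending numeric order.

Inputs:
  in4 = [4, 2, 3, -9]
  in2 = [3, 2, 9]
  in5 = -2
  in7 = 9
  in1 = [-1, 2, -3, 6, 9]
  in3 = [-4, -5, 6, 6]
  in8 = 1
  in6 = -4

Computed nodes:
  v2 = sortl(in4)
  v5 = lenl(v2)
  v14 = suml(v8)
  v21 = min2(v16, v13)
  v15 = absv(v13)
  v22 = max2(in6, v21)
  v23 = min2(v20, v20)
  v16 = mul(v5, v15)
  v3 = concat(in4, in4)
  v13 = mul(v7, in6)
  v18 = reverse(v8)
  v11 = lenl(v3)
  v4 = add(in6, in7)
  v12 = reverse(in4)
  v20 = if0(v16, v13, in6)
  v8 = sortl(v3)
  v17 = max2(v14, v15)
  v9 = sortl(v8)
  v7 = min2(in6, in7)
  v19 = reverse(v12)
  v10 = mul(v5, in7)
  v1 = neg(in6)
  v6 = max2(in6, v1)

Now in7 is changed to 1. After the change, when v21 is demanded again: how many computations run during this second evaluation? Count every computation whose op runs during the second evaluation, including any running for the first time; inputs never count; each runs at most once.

1 computations run: v7.
Note the absorption at v7: it re-runs yet its value is the same, leaving the output's value untouched.

First demand of the output computes:
  v2 = sortl([4, 2, 3, -9]) = [-9, 2, 3, 4]
  v5 = lenl([-9, 2, 3, 4]) = 4
  v7 = min2(-4, 9) = -4
  v13 = mul(-4, -4) = 16
  v15 = absv(16) = 16
  v16 = mul(4, 16) = 64
  v21 = min2(64, 16) = 16

After the edit, cleaning proceeds:
  v7: a read changed (in7 9->1) — executes, giving -4 — identical to its old value.
  v13: dirty, but its reads are unchanged (v7 unchanged, in6 unchanged); cached 16 stands.
  v15: dirty, but its reads are unchanged (v13 unchanged); cached 16 stands.
  v16: dirty, but its reads are unchanged (v5 unchanged, v15 unchanged); cached 64 stands.
  v21: dirty, but its reads are unchanged (v16 unchanged, v13 unchanged); cached 16 stands.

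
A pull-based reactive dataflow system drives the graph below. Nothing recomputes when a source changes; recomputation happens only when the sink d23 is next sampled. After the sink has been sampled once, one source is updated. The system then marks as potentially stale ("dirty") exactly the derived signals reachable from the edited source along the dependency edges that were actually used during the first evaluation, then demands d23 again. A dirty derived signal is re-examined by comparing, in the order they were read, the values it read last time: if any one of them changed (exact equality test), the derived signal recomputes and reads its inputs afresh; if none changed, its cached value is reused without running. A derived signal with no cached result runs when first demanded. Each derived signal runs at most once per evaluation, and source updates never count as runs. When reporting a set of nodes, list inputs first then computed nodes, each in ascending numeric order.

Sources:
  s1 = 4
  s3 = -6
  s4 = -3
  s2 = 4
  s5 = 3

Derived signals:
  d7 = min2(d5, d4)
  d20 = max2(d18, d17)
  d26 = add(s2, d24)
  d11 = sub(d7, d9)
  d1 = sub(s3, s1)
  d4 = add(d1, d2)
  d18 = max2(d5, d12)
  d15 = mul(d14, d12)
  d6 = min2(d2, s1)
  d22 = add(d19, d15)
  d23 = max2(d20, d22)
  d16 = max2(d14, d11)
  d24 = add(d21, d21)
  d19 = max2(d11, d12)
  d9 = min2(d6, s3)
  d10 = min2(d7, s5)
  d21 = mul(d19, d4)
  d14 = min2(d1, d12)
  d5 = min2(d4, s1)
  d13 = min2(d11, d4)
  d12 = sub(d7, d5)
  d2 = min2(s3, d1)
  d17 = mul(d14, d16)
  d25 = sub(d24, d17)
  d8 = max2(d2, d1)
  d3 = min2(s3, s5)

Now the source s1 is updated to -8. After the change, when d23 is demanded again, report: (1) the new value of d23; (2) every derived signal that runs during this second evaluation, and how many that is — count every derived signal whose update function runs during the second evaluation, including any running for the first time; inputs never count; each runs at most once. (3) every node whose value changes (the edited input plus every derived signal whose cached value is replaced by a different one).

First evaluation (everything demanded from the output):
  d1 = sub(-6, 4) = -10
  d2 = min2(-6, -10) = -10
  d4 = add(-10, -10) = -20
  d5 = min2(-20, 4) = -20
  d6 = min2(-10, 4) = -10
  d7 = min2(-20, -20) = -20
  d9 = min2(-10, -6) = -10
  d11 = sub(-20, -10) = -10
  d12 = sub(-20, -20) = 0
  d14 = min2(-10, 0) = -10
  d15 = mul(-10, 0) = 0
  d16 = max2(-10, -10) = -10
  d17 = mul(-10, -10) = 100
  d18 = max2(-20, 0) = 0
  d19 = max2(-10, 0) = 0
  d20 = max2(0, 100) = 100
  d22 = add(0, 0) = 0
  d23 = max2(100, 0) = 100

Propagation after the edit:
  d1: runs — s1 4->-8; result 2.
  d2: runs — d1 -10->2; result -6.
  d4: runs — d1 -10->2; d2 -10->-6; result -4.
  d5: runs — d4 -20->-4; s1 4->-8; result -8.
  d6: runs — d2 -10->-6; s1 4->-8; result -8.
  d7: runs — d5 -20->-8; d4 -20->-4; result -8.
  d9: runs — d6 -10->-8; result -8.
  d11: runs — d7 -20->-8; d9 -10->-8; result 0.
  d12: runs — d7 -20->-8; d5 -20->-8; result 0 (same value as before).
  d14: runs — d1 -10->2; result 0.
  d15: runs — d14 -10->0; result 0 (same value as before).
  d16: runs — d14 -10->0; d11 -10->0; result 0.
  d17: runs — d14 -10->0; d16 -10->0; result 0.
  d18: runs — d5 -20->-8; result 0 (same value as before).
  d19: runs — d11 -10->0; result 0 (same value as before).
  d20: runs — d17 100->0; result 0.
  d22: checked — values it read are unchanged (d19 unchanged, d15 unchanged); reused cached 0 without running.
  d23: runs — d20 100->0; result 0.

Key observation: the cutoff stops propagation at d22 — its inputs' values are unchanged, so it reuses its cache.

New value of d23: 0.
Derived signals that run: d1, d2, d4, d5, d6, d7, d9, d11, d12, d14, d15, d16, d17, d18, d19, d20, d23 — 17 in total.
Values that change: s1, d1, d2, d4, d5, d6, d7, d9, d11, d14, d16, d17, d20, d23.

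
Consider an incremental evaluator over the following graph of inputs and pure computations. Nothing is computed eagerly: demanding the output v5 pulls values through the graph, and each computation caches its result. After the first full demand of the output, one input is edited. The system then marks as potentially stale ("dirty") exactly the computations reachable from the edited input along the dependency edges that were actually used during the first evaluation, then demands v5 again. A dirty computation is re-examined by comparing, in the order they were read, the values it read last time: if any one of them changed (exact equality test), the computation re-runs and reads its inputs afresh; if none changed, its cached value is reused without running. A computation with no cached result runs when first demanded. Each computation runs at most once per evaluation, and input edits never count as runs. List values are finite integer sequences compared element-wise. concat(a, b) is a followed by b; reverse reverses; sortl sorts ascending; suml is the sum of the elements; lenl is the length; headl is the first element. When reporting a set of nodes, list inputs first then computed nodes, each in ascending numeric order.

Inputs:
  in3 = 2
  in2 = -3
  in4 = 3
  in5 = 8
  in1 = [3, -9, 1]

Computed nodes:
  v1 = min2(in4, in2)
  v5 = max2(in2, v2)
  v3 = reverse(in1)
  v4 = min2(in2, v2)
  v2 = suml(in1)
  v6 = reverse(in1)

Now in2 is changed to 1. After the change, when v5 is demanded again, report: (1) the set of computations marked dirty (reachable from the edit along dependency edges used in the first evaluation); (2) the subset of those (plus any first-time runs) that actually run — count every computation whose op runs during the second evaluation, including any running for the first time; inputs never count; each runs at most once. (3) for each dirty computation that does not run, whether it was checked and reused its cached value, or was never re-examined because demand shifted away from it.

Dirty set: v5.
Run set: v5 (1 run).
All dirty computations ended up running.

Initial pass — values computed on the first demand:
  v2 = suml([3, -9, 1]) = -5
  v5 = max2(-3, -5) = -3

Second demand — change propagation:
  v5: re-runs because in2 -3->1; new result 1.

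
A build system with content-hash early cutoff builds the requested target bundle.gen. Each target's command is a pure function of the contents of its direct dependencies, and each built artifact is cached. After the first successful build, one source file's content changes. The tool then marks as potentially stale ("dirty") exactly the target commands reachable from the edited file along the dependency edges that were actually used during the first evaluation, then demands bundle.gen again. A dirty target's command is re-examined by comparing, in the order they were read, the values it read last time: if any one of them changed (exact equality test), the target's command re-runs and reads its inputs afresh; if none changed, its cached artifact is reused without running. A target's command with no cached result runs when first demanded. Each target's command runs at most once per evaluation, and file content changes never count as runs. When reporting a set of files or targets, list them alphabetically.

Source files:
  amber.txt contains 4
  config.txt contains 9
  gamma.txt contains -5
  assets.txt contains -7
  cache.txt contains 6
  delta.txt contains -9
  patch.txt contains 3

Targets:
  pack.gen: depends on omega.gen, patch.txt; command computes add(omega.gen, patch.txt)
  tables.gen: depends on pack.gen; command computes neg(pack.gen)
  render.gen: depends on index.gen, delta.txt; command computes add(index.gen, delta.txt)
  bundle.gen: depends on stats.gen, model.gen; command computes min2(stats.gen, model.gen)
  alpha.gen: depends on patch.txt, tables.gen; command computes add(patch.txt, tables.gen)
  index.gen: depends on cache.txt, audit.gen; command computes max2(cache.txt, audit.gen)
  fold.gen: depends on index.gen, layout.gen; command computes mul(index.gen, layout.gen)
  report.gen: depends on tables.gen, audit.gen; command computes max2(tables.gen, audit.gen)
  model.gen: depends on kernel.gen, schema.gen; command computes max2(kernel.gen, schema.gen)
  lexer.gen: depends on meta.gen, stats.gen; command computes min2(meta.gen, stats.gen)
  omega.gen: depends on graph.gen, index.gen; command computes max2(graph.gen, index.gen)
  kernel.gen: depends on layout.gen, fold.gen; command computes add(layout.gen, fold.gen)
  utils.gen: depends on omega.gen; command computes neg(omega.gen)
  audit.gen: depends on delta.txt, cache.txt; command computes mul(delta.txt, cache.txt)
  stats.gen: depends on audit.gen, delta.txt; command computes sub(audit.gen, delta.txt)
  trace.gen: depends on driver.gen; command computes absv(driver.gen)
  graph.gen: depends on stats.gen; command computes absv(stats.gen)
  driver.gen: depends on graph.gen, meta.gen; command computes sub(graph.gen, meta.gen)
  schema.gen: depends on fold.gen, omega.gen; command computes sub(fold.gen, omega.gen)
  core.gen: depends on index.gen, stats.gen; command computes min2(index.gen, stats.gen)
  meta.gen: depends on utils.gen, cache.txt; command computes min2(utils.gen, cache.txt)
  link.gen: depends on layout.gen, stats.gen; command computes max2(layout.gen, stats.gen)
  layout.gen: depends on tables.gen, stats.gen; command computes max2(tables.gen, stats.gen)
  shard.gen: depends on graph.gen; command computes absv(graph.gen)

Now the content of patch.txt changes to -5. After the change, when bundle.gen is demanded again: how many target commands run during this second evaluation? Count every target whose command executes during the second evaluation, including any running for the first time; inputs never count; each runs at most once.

Target commands that run: bundle.gen, fold.gen, kernel.gen, layout.gen, model.gen, pack.gen, schema.gen, tables.gen — 8 in total.

First evaluation (everything demanded from the output):
  audit.gen = mul(-9, 6) = -54
  index.gen = max2(6, -54) = 6
  stats.gen = sub(-54, -9) = -45
  graph.gen = absv(-45) = 45
  omega.gen = max2(45, 6) = 45
  pack.gen = add(45, 3) = 48
  tables.gen = neg(48) = -48
  layout.gen = max2(-48, -45) = -45
  fold.gen = mul(6, -45) = -270
  kernel.gen = add(-45, -270) = -315
  schema.gen = sub(-270, 45) = -315
  model.gen = max2(-315, -315) = -315
  bundle.gen = min2(-45, -315) = -315

Propagation after the edit:
  pack.gen: runs — patch.txt 3->-5; result 40.
  tables.gen: runs — pack.gen 48->40; result -40.
  layout.gen: runs — tables.gen -48->-40; result -40.
  fold.gen: runs — layout.gen -45->-40; result -240.
  kernel.gen: runs — layout.gen -45->-40; fold.gen -270->-240; result -280.
  schema.gen: runs — fold.gen -270->-240; result -285.
  model.gen: runs — kernel.gen -315->-280; schema.gen -315->-285; result -280.
  bundle.gen: runs — model.gen -315->-280; result -280.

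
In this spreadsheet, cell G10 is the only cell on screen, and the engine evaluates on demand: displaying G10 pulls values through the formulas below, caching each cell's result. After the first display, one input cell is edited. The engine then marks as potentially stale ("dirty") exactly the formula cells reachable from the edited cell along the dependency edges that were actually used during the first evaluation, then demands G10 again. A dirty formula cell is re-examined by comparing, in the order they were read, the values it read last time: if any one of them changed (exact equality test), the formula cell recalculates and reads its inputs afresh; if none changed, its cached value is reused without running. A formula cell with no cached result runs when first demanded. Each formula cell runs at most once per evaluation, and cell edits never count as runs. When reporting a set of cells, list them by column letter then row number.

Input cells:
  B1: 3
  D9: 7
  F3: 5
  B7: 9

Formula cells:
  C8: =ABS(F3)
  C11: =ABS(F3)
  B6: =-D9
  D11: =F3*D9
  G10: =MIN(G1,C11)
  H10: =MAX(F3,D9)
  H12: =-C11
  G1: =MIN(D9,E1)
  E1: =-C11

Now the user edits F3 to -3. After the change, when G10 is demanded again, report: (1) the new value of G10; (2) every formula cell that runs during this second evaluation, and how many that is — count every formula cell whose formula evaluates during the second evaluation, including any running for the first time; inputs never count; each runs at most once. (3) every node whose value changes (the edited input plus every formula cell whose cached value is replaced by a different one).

Initial pass — values computed on the first demand:
  C11 = ABS(5) = 5
  E1 = -(5) = -5
  G1 = MIN(7, -5) = -5
  G10 = MIN(-5, 5) = -5

Second demand — change propagation:
  C11: re-runs because F3 5->-3; new result 3.
  E1: re-runs because C11 5->3; new result -3.
  G1: re-runs because E1 -5->-3; new result -3.
  G10: re-runs because G1 -5->-3; C11 5->3; new result -3.

G10 now evaluates to -3.
Run set: C11, E1, G1, G10 (4 run).
Changed values: C11, E1, F3, G1, G10.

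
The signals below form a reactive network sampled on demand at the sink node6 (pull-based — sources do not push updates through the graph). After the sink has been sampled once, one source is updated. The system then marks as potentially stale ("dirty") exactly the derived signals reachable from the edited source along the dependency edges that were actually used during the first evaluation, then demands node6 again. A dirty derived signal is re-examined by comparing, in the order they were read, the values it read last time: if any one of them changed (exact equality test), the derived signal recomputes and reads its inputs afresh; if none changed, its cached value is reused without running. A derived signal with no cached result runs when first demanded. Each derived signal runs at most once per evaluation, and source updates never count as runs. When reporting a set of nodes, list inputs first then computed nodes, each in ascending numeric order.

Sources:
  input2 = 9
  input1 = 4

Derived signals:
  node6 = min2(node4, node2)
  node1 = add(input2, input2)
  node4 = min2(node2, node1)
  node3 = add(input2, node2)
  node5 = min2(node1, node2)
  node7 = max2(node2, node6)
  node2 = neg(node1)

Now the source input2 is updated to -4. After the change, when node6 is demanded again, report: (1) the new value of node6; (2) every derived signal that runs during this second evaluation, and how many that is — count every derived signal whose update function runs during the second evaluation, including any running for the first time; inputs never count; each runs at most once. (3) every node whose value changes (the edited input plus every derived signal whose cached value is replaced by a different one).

Initial pass — values computed on the first demand:
  node1 = add(9, 9) = 18
  node2 = neg(18) = -18
  node4 = min2(-18, 18) = -18
  node6 = min2(-18, -18) = -18

Second demand — change propagation:
  node1: re-runs because input2 9->-4; input2 9->-4; new result -8.
  node2: re-runs because node1 18->-8; new result 8.
  node4: re-runs because node2 -18->8; node1 18->-8; new result -8.
  node6: re-runs because node4 -18->-8; node2 -18->8; new result -8.

node6 now evaluates to -8.
Run set: node1, node2, node4, node6 (4 run).
Changed values: input2, node1, node2, node4, node6.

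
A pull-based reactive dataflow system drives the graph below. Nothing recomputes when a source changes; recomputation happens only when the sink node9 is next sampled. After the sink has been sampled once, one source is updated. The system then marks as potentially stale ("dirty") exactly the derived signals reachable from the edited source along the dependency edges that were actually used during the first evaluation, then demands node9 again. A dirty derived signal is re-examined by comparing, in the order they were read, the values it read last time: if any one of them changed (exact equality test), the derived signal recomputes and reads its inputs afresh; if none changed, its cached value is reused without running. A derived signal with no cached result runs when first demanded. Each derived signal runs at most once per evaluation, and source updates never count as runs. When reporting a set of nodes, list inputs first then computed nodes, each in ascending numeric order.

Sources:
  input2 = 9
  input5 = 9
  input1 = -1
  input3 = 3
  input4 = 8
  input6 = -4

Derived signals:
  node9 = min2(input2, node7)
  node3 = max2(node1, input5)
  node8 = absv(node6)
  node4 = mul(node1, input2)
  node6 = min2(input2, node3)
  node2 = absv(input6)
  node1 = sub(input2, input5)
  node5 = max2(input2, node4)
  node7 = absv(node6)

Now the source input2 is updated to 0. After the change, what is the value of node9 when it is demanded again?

First evaluation (everything demanded from the output):
  node1 = sub(9, 9) = 0
  node3 = max2(0, 9) = 9
  node6 = min2(9, 9) = 9
  node7 = absv(9) = 9
  node9 = min2(9, 9) = 9

Propagation after the edit:
  node1: runs — input2 9->0; result -9.
  node3: runs — node1 0->-9; result 9 (same value as before).
  node6: runs — input2 9->0; result 0.
  node7: runs — node6 9->0; result 0.
  node9: runs — input2 9->0; node7 9->0; result 0.

New value of node9: 0.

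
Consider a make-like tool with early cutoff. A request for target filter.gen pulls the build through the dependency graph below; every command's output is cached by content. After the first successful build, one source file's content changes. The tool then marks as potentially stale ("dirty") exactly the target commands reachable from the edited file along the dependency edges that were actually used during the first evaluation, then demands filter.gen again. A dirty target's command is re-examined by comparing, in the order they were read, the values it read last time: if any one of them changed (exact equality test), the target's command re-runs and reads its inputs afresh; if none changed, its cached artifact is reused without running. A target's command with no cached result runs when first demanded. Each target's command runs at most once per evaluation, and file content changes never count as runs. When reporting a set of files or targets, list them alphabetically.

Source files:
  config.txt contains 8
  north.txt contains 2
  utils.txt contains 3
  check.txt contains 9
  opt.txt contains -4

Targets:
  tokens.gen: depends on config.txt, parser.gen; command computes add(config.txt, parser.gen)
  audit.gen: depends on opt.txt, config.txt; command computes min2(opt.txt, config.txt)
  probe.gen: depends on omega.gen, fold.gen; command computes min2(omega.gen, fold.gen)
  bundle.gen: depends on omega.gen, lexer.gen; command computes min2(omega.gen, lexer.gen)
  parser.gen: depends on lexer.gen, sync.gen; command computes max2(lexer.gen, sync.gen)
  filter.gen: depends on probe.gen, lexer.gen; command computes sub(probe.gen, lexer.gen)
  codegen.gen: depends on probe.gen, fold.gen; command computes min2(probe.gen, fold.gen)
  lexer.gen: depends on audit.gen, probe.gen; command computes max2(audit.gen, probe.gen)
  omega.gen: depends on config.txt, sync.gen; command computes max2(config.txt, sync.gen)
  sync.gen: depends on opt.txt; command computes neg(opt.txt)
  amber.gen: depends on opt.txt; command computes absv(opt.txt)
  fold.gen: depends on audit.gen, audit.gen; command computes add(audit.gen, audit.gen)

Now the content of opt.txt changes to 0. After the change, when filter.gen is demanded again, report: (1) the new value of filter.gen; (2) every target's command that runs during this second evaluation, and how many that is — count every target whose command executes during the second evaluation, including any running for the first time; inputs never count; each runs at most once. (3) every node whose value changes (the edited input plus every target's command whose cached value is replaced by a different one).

First demand of the output computes:
  audit.gen = min2(-4, 8) = -4
  fold.gen = add(-4, -4) = -8
  sync.gen = neg(-4) = 4
  omega.gen = max2(8, 4) = 8
  probe.gen = min2(8, -8) = -8
  lexer.gen = max2(-4, -8) = -4
  filter.gen = sub(-8, -4) = -4

After the edit, cleaning proceeds:
  audit.gen: a read changed (opt.txt -4->0) — executes, giving 0.
  fold.gen: a read changed (audit.gen -4->0; audit.gen -4->0) — executes, giving 0.
  sync.gen: a read changed (opt.txt -4->0) — executes, giving 0.
  omega.gen: a read changed (sync.gen 4->0) — executes, giving 8 — identical to its old value.
  probe.gen: a read changed (fold.gen -8->0) — executes, giving 0.
  lexer.gen: a read changed (audit.gen -4->0; probe.gen -8->0) — executes, giving 0.
  filter.gen: a read changed (probe.gen -8->0; lexer.gen -4->0) — executes, giving 0.

Demanding filter.gen again yields 0.
7 target commands run: audit.gen, filter.gen, fold.gen, lexer.gen, omega.gen, probe.gen, sync.gen.
The nodes whose values change: audit.gen, filter.gen, fold.gen, lexer.gen, opt.txt, probe.gen, sync.gen.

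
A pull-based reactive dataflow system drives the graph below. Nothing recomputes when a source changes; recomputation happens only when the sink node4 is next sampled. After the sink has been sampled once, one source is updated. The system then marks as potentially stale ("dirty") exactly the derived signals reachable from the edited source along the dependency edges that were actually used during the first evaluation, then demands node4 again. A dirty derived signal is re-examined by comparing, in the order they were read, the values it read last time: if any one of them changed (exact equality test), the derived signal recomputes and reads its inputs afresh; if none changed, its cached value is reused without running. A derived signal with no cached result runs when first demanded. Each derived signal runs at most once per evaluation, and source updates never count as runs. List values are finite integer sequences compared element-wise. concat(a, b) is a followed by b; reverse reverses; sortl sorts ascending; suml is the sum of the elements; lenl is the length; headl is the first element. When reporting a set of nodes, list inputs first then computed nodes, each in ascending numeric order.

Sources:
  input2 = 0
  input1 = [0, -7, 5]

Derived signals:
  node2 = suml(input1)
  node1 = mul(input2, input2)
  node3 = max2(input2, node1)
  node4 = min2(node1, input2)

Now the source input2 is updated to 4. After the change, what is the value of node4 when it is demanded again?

New value of node4: 4.

First evaluation (everything demanded from the output):
  node1 = mul(0, 0) = 0
  node4 = min2(0, 0) = 0

Propagation after the edit:
  node1: runs — input2 0->4; input2 0->4; result 16.
  node4: runs — node1 0->16; input2 0->4; result 4.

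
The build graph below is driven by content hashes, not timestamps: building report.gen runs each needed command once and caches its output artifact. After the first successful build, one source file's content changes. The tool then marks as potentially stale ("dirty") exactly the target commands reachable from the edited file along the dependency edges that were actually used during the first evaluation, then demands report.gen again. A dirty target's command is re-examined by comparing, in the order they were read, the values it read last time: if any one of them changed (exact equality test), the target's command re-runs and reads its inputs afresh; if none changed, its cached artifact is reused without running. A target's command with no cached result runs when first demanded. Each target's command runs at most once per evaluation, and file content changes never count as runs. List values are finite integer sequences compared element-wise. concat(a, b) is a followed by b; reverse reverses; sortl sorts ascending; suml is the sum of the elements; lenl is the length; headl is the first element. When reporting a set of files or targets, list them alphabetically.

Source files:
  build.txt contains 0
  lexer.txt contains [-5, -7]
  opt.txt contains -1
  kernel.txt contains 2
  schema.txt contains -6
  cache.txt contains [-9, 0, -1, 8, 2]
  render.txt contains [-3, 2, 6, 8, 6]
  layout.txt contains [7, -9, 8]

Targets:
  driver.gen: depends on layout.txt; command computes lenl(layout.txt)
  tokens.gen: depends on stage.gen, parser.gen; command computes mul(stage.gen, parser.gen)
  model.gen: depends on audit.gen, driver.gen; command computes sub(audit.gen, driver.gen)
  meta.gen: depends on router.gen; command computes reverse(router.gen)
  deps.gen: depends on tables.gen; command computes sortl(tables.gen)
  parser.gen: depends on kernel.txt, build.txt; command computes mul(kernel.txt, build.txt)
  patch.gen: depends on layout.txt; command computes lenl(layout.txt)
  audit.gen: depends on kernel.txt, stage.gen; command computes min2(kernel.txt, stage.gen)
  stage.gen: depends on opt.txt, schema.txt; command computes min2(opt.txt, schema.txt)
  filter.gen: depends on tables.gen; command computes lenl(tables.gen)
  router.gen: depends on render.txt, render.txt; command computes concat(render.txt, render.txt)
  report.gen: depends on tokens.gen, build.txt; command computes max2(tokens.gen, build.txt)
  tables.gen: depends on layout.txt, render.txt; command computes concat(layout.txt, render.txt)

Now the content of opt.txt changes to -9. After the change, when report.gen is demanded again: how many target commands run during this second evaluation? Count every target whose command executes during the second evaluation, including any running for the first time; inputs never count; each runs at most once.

Initial pass — values computed on the first demand:
  parser.gen = mul(2, 0) = 0
  stage.gen = min2(-1, -6) = -6
  tokens.gen = mul(-6, 0) = 0
  report.gen = max2(0, 0) = 0

Second demand — change propagation:
  stage.gen: re-runs because opt.txt -1->-9; new result -9.
  tokens.gen: re-runs because stage.gen -6->-9; new result 0 (unchanged).
  report.gen: re-examined; everything it read last time is the same (tokens.gen unchanged, build.txt unchanged) — cache 0 kept, no run.

The important point: tokens.gen recomputes to an identical value, and the output ends up unchanged.

Run set: stage.gen, tokens.gen (2 run).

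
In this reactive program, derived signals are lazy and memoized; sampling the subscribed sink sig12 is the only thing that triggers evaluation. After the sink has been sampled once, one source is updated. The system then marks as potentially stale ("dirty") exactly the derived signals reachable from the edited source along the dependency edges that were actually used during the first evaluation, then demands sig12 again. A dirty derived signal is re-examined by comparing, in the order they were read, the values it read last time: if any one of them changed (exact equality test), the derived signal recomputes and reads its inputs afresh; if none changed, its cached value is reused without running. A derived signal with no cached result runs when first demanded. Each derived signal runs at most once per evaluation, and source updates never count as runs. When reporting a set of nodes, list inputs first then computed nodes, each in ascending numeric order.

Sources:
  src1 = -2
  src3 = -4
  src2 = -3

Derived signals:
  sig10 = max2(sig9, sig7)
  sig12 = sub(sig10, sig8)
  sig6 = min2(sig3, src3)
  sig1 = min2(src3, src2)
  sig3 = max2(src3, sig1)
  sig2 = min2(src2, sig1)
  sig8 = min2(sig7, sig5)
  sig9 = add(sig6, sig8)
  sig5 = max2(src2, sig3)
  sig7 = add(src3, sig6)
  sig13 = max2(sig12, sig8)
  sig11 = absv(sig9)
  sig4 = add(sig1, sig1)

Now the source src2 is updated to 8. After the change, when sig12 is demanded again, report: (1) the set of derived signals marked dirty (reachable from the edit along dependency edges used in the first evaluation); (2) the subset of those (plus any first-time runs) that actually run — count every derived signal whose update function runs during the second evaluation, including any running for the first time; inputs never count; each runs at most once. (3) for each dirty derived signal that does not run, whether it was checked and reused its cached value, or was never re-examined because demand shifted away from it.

The edit dirties: sig1, sig3, sig5, sig6, sig7, sig8, sig9, sig10, sig12.
3 derived signals run: sig1, sig5, sig8.
Cache hits after checking: sig3, sig6, sig7, sig9, sig10, sig12.
Note where the cutoff bites: sig3 is checked, finds nothing changed, and keeps its cache.

First demand of the output computes:
  sig1 = min2(-4, -3) = -4
  sig3 = max2(-4, -4) = -4
  sig5 = max2(-3, -4) = -3
  sig6 = min2(-4, -4) = -4
  sig7 = add(-4, -4) = -8
  sig8 = min2(-8, -3) = -8
  sig9 = add(-4, -8) = -12
  sig10 = max2(-12, -8) = -8
  sig12 = sub(-8, -8) = 0

After the edit, cleaning proceeds:
  sig1: a read changed (src2 -3->8) — executes, giving -4 — identical to its old value.
  sig3: dirty, but its reads are unchanged (src3 unchanged, sig1 unchanged); cached -4 stands.
  sig5: a read changed (src2 -3->8) — executes, giving 8.
  sig6: dirty, but its reads are unchanged (sig3 unchanged, src3 unchanged); cached -4 stands.
  sig7: dirty, but its reads are unchanged (src3 unchanged, sig6 unchanged); cached -8 stands.
  sig8: a read changed (sig5 -3->8) — executes, giving -8 — identical to its old value.
  sig9: dirty, but its reads are unchanged (sig6 unchanged, sig8 unchanged); cached -12 stands.
  sig10: dirty, but its reads are unchanged (sig9 unchanged, sig7 unchanged); cached -8 stands.
  sig12: dirty, but its reads are unchanged (sig10 unchanged, sig8 unchanged); cached 0 stands.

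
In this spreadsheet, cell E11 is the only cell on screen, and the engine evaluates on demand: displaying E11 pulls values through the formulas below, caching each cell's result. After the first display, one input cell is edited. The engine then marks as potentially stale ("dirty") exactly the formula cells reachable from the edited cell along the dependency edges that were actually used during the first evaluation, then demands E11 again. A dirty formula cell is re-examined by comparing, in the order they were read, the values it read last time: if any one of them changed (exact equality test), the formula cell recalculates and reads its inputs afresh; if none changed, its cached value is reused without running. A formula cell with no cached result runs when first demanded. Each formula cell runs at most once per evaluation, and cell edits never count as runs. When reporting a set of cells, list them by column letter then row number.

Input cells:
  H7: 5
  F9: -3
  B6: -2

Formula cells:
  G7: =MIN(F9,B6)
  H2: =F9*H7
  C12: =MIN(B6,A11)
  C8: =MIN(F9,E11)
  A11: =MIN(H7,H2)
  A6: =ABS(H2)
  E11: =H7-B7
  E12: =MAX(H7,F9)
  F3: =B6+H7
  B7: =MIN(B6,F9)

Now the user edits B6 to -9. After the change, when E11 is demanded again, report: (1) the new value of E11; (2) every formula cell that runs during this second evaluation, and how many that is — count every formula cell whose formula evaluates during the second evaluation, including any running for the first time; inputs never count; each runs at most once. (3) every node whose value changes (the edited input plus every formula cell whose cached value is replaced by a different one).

Initial pass — values computed on the first demand:
  B7 = MIN(-2, -3) = -3
  E11 = 5 - -3 = 8

Second demand — change propagation:
  B7: re-runs because B6 -2->-9; new result -9.
  E11: re-runs because B7 -3->-9; new result 14.

E11 now evaluates to 14.
Run set: B7, E11 (2 run).
Changed values: B6, B7, E11.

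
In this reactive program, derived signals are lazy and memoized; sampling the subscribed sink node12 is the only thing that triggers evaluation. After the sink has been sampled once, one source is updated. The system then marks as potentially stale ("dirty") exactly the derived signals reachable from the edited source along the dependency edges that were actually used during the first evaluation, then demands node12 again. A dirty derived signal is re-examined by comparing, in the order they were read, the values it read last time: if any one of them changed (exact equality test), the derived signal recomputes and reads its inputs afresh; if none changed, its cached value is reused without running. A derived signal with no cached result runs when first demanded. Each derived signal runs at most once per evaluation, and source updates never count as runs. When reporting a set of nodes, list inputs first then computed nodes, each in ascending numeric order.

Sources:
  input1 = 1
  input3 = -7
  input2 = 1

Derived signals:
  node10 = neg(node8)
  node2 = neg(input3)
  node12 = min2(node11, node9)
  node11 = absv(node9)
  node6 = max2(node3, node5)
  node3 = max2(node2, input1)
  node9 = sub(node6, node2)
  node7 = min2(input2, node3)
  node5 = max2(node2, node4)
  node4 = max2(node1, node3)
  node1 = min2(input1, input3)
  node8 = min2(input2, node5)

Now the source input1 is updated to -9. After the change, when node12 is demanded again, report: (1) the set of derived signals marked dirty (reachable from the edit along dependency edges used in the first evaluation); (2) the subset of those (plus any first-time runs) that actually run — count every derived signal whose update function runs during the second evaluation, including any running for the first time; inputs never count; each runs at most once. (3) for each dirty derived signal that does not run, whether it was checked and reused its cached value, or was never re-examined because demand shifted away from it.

First demand of the output computes:
  node1 = min2(1, -7) = -7
  node2 = neg(-7) = 7
  node3 = max2(7, 1) = 7
  node4 = max2(-7, 7) = 7
  node5 = max2(7, 7) = 7
  node6 = max2(7, 7) = 7
  node9 = sub(7, 7) = 0
  node11 = absv(0) = 0
  node12 = min2(0, 0) = 0

After the edit, cleaning proceeds:
  node1: a read changed (input1 1->-9) — executes, giving -9.
  node3: a read changed (input1 1->-9) — executes, giving 7 — identical to its old value.
  node4: a read changed (node1 -7->-9) — executes, giving 7 — identical to its old value.
  node5: dirty, but its reads are unchanged (node2 unchanged, node4 unchanged); cached 7 stands.
  node6: dirty, but its reads are unchanged (node3 unchanged, node5 unchanged); cached 7 stands.
  node9: dirty, but its reads are unchanged (node6 unchanged, node2 unchanged); cached 0 stands.
  node11: dirty, but its reads are unchanged (node9 unchanged); cached 0 stands.
  node12: dirty, but its reads are unchanged (node11 unchanged, node9 unchanged); cached 0 stands.

Note where the cutoff bites: node5 is checked, finds nothing changed, and keeps its cache.

The edit dirties: node1, node3, node4, node5, node6, node9, node11, node12.
3 derived signals run: node1, node3, node4.
Cache hits after checking: node5, node6, node9, node11, node12.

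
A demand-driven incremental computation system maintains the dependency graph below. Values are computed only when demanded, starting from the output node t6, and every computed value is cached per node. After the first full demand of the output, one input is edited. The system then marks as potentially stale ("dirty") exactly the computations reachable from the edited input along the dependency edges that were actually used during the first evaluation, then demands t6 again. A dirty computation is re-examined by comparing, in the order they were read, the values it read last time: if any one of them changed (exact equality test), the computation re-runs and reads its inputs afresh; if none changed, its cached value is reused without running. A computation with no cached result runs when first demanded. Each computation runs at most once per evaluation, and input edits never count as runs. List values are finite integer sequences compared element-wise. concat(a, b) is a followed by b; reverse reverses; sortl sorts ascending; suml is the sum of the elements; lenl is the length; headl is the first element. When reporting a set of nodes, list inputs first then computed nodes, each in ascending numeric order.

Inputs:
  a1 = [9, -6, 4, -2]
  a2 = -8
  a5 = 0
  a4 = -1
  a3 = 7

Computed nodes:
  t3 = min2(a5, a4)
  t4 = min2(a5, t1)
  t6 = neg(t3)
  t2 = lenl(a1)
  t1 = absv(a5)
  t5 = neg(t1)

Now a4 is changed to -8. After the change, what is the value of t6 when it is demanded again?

New value of t6: 8.

First evaluation (everything demanded from the output):
  t3 = min2(0, -1) = -1
  t6 = neg(-1) = 1

Propagation after the edit:
  t3: runs — a4 -1->-8; result -8.
  t6: runs — t3 -1->-8; result 8.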